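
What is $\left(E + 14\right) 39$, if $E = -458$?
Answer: $-17316$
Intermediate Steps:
$\left(E + 14\right) 39 = \left(-458 + 14\right) 39 = \left(-444\right) 39 = -17316$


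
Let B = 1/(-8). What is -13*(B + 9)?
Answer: -923/8 ≈ -115.38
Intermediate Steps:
B = -⅛ ≈ -0.12500
-13*(B + 9) = -13*(-⅛ + 9) = -13*71/8 = -923/8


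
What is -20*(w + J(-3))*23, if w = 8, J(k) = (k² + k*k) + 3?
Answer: -13340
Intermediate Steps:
J(k) = 3 + 2*k² (J(k) = (k² + k²) + 3 = 2*k² + 3 = 3 + 2*k²)
-20*(w + J(-3))*23 = -20*(8 + (3 + 2*(-3)²))*23 = -20*(8 + (3 + 2*9))*23 = -20*(8 + (3 + 18))*23 = -20*(8 + 21)*23 = -20*29*23 = -580*23 = -13340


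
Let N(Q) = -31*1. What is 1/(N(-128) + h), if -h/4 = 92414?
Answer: -1/369687 ≈ -2.7050e-6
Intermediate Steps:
h = -369656 (h = -4*92414 = -369656)
N(Q) = -31
1/(N(-128) + h) = 1/(-31 - 369656) = 1/(-369687) = -1/369687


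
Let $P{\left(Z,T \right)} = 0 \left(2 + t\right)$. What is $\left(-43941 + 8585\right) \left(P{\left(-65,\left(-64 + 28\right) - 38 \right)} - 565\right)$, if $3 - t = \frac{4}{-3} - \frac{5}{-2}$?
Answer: $19976140$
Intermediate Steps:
$t = \frac{11}{6}$ ($t = 3 - \left(\frac{4}{-3} - \frac{5}{-2}\right) = 3 - \left(4 \left(- \frac{1}{3}\right) - - \frac{5}{2}\right) = 3 - \left(- \frac{4}{3} + \frac{5}{2}\right) = 3 - \frac{7}{6} = \frac{11}{6} \approx 1.8333$)
$P{\left(Z,T \right)} = 0$ ($P{\left(Z,T \right)} = 0 \left(2 + \frac{11}{6}\right) = 0 \cdot \frac{23}{6} = 0$)
$\left(-43941 + 8585\right) \left(P{\left(-65,\left(-64 + 28\right) - 38 \right)} - 565\right) = \left(-43941 + 8585\right) \left(0 - 565\right) = - 35356 \left(0 + \left(-13905 + 13340\right)\right) = - 35356 \left(0 - 565\right) = \left(-35356\right) \left(-565\right) = 19976140$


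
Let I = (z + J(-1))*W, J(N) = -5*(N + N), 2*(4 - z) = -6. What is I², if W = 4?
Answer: 4624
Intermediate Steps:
z = 7 (z = 4 - ½*(-6) = 4 + 3 = 7)
J(N) = -10*N
I = 68 (I = (7 - 10*(-1))*4 = (7 + 10)*4 = 17*4 = 68)
I² = 68² = 4624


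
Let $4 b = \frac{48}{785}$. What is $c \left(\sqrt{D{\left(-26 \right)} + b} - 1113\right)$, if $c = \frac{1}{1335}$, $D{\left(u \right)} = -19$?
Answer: $- \frac{371}{445} + \frac{i \sqrt{11698855}}{1047975} \approx -0.83371 + 0.0032638 i$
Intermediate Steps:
$b = \frac{12}{785}$ ($b = \frac{48 \cdot \frac{1}{785}}{4} = \frac{1}{4} \cdot \frac{48}{785} = \frac{12}{785} \approx 0.015287$)
$c = \frac{1}{1335} \approx 0.00074906$
$c \left(\sqrt{D{\left(-26 \right)} + b} - 1113\right) = \frac{\sqrt{-19 + \frac{12}{785}} - 1113}{1335} = \frac{\sqrt{- \frac{14903}{785}} - 1113}{1335} = \frac{\frac{i \sqrt{11698855}}{785} - 1113}{1335} = \frac{-1113 + \frac{i \sqrt{11698855}}{785}}{1335} = - \frac{371}{445} + \frac{i \sqrt{11698855}}{1047975}$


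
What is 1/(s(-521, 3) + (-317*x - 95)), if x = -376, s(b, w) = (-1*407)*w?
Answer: 1/117876 ≈ 8.4835e-6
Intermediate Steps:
s(b, w) = -407*w
1/(s(-521, 3) + (-317*x - 95)) = 1/(-407*3 + (-317*(-376) - 95)) = 1/(-1221 + (119192 - 95)) = 1/(-1221 + 119097) = 1/117876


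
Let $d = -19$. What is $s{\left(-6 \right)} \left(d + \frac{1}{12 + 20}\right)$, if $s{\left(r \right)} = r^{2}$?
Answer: $- \frac{5463}{8} \approx -682.88$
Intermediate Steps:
$s{\left(-6 \right)} \left(d + \frac{1}{12 + 20}\right) = \left(-6\right)^{2} \left(-19 + \frac{1}{12 + 20}\right) = 36 \left(-19 + \frac{1}{32}\right) = 36 \left(- \frac{607}{32}\right) = - \frac{5463}{8}$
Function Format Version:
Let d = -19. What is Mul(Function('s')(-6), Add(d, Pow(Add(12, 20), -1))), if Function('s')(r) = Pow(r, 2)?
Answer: Rational(-5463, 8) ≈ -682.88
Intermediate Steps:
Mul(Function('s')(-6), Add(d, Pow(Add(12, 20), -1))) = Mul(Pow(-6, 2), Add(-19, Pow(Add(12, 20), -1))) = Mul(36, Add(-19, Pow(32, -1))) = Mul(36, Add(-19, Rational(1, 32))) = Mul(36, Rational(-607, 32)) = Rational(-5463, 8)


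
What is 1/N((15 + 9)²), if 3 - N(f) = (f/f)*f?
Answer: -1/573 ≈ -0.0017452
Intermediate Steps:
N(f) = 3 - f (N(f) = 3 - f/f*f = 3 - f)
1/N((15 + 9)²) = 1/(3 - (15 + 9)²) = 1/(3 - 1*24²) = 1/(3 - 1*576) = 1/(3 - 576) = 1/(-573) = -1/573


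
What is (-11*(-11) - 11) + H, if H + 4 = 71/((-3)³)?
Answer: 2791/27 ≈ 103.37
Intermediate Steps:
H = -179/27 (H = -4 + 71/((-3)³) = -4 + 71/(-27) = -4 + 71*(-1/27) = -4 - 71/27 = -179/27 ≈ -6.6296)
(-11*(-11) - 11) + H = (-11*(-11) - 11) - 179/27 = (121 - 11) - 179/27 = 110 - 179/27 = 2791/27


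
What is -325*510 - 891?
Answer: -166641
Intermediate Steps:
-325*510 - 891 = -165750 - 891 = -166641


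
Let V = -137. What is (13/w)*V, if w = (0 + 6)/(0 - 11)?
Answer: 19591/6 ≈ 3265.2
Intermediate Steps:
w = -6/11 (w = 6/(-11) = 6*(-1/11) = -6/11 ≈ -0.54545)
(13/w)*V = (13/(-6/11))*(-137) = (13*(-11/6))*(-137) = -143/6*(-137) = 19591/6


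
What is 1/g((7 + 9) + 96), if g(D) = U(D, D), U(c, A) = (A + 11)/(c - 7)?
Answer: 35/41 ≈ 0.85366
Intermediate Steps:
U(c, A) = (11 + A)/(-7 + c)
g(D) = (11 + D)/(-7 + D)
1/g((7 + 9) + 96) = 1/((11 + ((7 + 9) + 96))/(-7 + ((7 + 9) + 96))) = 1/((11 + (16 + 96))/(-7 + (16 + 96))) = 1/((11 + 112)/(-7 + 112)) = 1/(123/105) = 1/((1/105)*123) = 1/(41/35) = 35/41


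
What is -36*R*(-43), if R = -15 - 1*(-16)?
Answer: 1548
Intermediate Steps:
R = 1 (R = -15 + 16 = 1)
-36*R*(-43) = -36*1*(-43) = -36*(-43) = 1548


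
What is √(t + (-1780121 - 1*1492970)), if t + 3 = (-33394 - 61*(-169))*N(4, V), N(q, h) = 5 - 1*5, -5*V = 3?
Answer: I*√3273094 ≈ 1809.2*I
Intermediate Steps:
V = -⅗ (V = -⅕*3 = -⅗ ≈ -0.60000)
N(q, h) = 0 (N(q, h) = 5 - 5 = 0)
t = -3 (t = -3 + (-33394 - 61*(-169))*0 = -3 + (-33394 - 1*(-10309))*0 = -3 + (-33394 + 10309)*0 = -3 - 23085*0 = -3 + 0 = -3)
√(t + (-1780121 - 1*1492970)) = √(-3 + (-1780121 - 1*1492970)) = √(-3 + (-1780121 - 1492970)) = √(-3 - 3273091) = √(-3273094) = I*√3273094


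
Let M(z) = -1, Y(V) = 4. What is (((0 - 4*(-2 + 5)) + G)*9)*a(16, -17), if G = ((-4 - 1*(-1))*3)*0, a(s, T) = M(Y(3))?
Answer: 108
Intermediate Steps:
a(s, T) = -1
G = 0 (G = ((-4 + 1)*3)*0 = -3*3*0 = -9*0 = 0)
(((0 - 4*(-2 + 5)) + G)*9)*a(16, -17) = (((0 - 4*(-2 + 5)) + 0)*9)*(-1) = (((0 - 4*3) + 0)*9)*(-1) = (((0 - 12) + 0)*9)*(-1) = ((-12 + 0)*9)*(-1) = -12*9*(-1) = -108*(-1) = 108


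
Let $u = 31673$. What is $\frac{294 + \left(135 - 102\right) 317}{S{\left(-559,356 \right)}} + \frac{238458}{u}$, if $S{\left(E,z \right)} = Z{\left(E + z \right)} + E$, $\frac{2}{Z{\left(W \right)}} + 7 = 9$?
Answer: $- \frac{23064839}{1963726} \approx -11.745$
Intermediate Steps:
$Z{\left(W \right)} = 1$ ($Z{\left(W \right)} = \frac{2}{-7 + 9} = \frac{2}{2} = 2 \cdot \frac{1}{2} = 1$)
$S{\left(E,z \right)} = 1 + E$
$\frac{294 + \left(135 - 102\right) 317}{S{\left(-559,356 \right)}} + \frac{238458}{u} = \frac{294 + \left(135 - 102\right) 317}{1 - 559} + \frac{238458}{31673} = \frac{294 + \left(135 - 102\right) 317}{-558} + 238458 \cdot \frac{1}{31673} = \left(294 + 33 \cdot 317\right) \left(- \frac{1}{558}\right) + \frac{238458}{31673} = \left(294 + 10461\right) \left(- \frac{1}{558}\right) + \frac{238458}{31673} = 10755 \left(- \frac{1}{558}\right) + \frac{238458}{31673} = - \frac{1195}{62} + \frac{238458}{31673} = - \frac{23064839}{1963726}$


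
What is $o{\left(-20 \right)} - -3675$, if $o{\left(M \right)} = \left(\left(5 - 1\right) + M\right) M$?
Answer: $3995$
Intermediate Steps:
$o{\left(M \right)} = M \left(4 + M\right)$ ($o{\left(M \right)} = \left(4 + M\right) M = M \left(4 + M\right)$)
$o{\left(-20 \right)} - -3675 = - 20 \left(4 - 20\right) - -3675 = \left(-20\right) \left(-16\right) + 3675 = 320 + 3675 = 3995$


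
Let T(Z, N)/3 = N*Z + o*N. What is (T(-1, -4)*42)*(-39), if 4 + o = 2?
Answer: -58968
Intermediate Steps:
o = -2 (o = -4 + 2 = -2)
T(Z, N) = -6*N + 3*N*Z (T(Z, N) = 3*(N*Z - 2*N) = 3*(-2*N + N*Z) = -6*N + 3*N*Z)
(T(-1, -4)*42)*(-39) = ((3*(-4)*(-2 - 1))*42)*(-39) = ((3*(-4)*(-3))*42)*(-39) = (36*42)*(-39) = 1512*(-39) = -58968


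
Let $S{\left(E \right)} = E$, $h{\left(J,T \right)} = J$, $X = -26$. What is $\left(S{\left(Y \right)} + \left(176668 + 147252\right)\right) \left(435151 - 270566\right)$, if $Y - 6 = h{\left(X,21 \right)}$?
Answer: $53309081500$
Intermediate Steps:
$Y = -20$ ($Y = 6 - 26 = -20$)
$\left(S{\left(Y \right)} + \left(176668 + 147252\right)\right) \left(435151 - 270566\right) = \left(-20 + \left(176668 + 147252\right)\right) \left(435151 - 270566\right) = \left(-20 + 323920\right) 164585 = 323900 \cdot 164585 = 53309081500$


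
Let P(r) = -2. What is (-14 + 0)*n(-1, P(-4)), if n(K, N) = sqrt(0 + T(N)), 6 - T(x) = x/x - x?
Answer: -14*sqrt(3) ≈ -24.249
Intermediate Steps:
T(x) = 5 + x (T(x) = 6 - (x/x - x) = 6 - (1 - x) = 6 + (-1 + x) = 5 + x)
n(K, N) = sqrt(5 + N) (n(K, N) = sqrt(0 + (5 + N)) = sqrt(5 + N))
(-14 + 0)*n(-1, P(-4)) = (-14 + 0)*sqrt(5 - 2) = -14*sqrt(3)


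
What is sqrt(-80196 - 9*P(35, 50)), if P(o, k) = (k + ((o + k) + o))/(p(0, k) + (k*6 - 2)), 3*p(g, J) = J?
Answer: I*sqrt(4466867226)/236 ≈ 283.2*I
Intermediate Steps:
p(g, J) = J/3
P(o, k) = (2*k + 2*o)/(-2 + 19*k/3) (P(o, k) = (k + ((o + k) + o))/(k/3 + (k*6 - 2)) = (k + ((k + o) + o))/(k/3 + (6*k - 2)) = (k + (k + 2*o))/(k/3 + (-2 + 6*k)) = (2*k + 2*o)/(-2 + 19*k/3))
sqrt(-80196 - 9*P(35, 50)) = sqrt(-80196 - 54*(50 + 35)/(-6 + 19*50)) = sqrt(-80196 - 54*85/(-6 + 950)) = sqrt(-80196 - 54*85/944) = sqrt(-80196 - 9*255/472) = sqrt(-80196 - 2295/472) = sqrt(-37854807/472) = I*sqrt(4466867226)/236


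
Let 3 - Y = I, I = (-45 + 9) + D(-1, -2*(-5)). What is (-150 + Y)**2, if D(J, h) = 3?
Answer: 12996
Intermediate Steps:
I = -33 (I = (-45 + 9) + 3 = -36 + 3 = -33)
Y = 36 (Y = 3 - 1*(-33) = 3 + 33 = 36)
(-150 + Y)**2 = (-150 + 36)**2 = (-114)**2 = 12996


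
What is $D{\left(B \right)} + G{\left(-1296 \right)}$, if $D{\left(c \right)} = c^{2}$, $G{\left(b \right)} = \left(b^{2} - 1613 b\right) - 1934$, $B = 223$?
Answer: $3817859$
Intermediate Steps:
$G{\left(b \right)} = -1934 + b^{2} - 1613 b$
$D{\left(B \right)} + G{\left(-1296 \right)} = 223^{2} - \left(-2088514 - 1679616\right) = 49729 + \left(-1934 + 1679616 + 2090448\right) = 49729 + 3768130 = 3817859$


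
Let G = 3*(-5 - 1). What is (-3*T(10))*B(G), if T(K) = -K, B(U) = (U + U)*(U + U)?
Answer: 38880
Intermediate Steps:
G = -18 (G = 3*(-6) = -18)
B(U) = 4*U² (B(U) = (2*U)*(2*U) = 4*U²)
(-3*T(10))*B(G) = (-(-3)*10)*(4*(-18)²) = (-3*(-10))*(4*324) = 30*1296 = 38880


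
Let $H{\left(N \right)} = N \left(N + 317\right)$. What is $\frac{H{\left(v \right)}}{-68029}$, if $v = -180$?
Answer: $\frac{24660}{68029} \approx 0.36249$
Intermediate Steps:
$H{\left(N \right)} = N \left(317 + N\right)$
$\frac{H{\left(v \right)}}{-68029} = \frac{\left(-180\right) \left(317 - 180\right)}{-68029} = \left(-180\right) 137 \left(- \frac{1}{68029}\right) = \left(-24660\right) \left(- \frac{1}{68029}\right) = \frac{24660}{68029}$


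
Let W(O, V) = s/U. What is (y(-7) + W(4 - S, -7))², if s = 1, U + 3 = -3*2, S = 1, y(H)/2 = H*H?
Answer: 776161/81 ≈ 9582.2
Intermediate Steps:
y(H) = 2*H² (y(H) = 2*(H*H) = 2*H²)
U = -9 (U = -3 - 3*2 = -3 - 6 = -9)
W(O, V) = -⅑ (W(O, V) = 1/(-9) = 1*(-⅑) = -⅑)
(y(-7) + W(4 - S, -7))² = (2*(-7)² - ⅑)² = (2*49 - ⅑)² = (98 - ⅑)² = (881/9)² = 776161/81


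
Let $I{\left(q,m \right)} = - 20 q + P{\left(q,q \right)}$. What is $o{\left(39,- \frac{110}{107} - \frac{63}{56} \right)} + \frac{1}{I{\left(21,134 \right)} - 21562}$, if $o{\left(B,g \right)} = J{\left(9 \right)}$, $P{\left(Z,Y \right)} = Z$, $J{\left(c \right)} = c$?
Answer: $\frac{197648}{21961} \approx 9.0$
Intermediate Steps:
$o{\left(B,g \right)} = 9$
$I{\left(q,m \right)} = - 19 q$ ($I{\left(q,m \right)} = - 20 q + q = - 19 q$)
$o{\left(39,- \frac{110}{107} - \frac{63}{56} \right)} + \frac{1}{I{\left(21,134 \right)} - 21562} = 9 + \frac{1}{\left(-19\right) 21 - 21562} = 9 + \frac{1}{-399 - 21562} = 9 + \frac{1}{-21961} = 9 - \frac{1}{21961} = \frac{197648}{21961}$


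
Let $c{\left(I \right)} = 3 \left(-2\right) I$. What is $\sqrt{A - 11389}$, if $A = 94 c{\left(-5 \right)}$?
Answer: $i \sqrt{8569} \approx 92.569 i$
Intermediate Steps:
$c{\left(I \right)} = - 6 I$
$A = 2820$ ($A = 94 \left(\left(-6\right) \left(-5\right)\right) = 94 \cdot 30 = 2820$)
$\sqrt{A - 11389} = \sqrt{2820 - 11389} = \sqrt{-8569} = i \sqrt{8569}$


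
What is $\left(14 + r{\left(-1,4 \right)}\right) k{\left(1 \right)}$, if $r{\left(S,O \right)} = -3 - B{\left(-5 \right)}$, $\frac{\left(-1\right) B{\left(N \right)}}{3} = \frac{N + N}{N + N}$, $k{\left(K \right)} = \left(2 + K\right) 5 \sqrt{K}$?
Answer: $210$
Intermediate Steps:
$k{\left(K \right)} = \sqrt{K} \left(10 + 5 K\right)$ ($k{\left(K \right)} = \left(10 + 5 K\right) \sqrt{K} = \sqrt{K} \left(10 + 5 K\right)$)
$B{\left(N \right)} = -3$ ($B{\left(N \right)} = - 3 \frac{N + N}{N + N} = - 3 \frac{2 N}{2 N} = - 3 \cdot 2 N \frac{1}{2 N} = \left(-3\right) 1 = -3$)
$r{\left(S,O \right)} = 0$ ($r{\left(S,O \right)} = -3 - -3 = -3 + 3 = 0$)
$\left(14 + r{\left(-1,4 \right)}\right) k{\left(1 \right)} = \left(14 + 0\right) 5 \sqrt{1} \left(2 + 1\right) = 14 \cdot 5 \cdot 1 \cdot 3 = 14 \cdot 15 = 210$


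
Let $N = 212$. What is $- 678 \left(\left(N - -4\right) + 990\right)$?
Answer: $-817668$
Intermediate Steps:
$- 678 \left(\left(N - -4\right) + 990\right) = - 678 \left(\left(212 - -4\right) + 990\right) = - 678 \left(\left(212 + 4\right) + 990\right) = - 678 \left(216 + 990\right) = \left(-678\right) 1206 = -817668$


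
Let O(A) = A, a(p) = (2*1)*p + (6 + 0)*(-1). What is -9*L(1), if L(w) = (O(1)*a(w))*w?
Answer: 36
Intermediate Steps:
a(p) = -6 + 2*p (a(p) = 2*p + 6*(-1) = 2*p - 6 = -6 + 2*p)
L(w) = w*(-6 + 2*w) (L(w) = (1*(-6 + 2*w))*w = (-6 + 2*w)*w = w*(-6 + 2*w))
-9*L(1) = -18*(-3 + 1) = -18*(-2) = -9*(-4) = 36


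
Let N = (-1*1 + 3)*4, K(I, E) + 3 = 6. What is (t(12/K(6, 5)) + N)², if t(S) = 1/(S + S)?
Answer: 4225/64 ≈ 66.016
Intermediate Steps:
K(I, E) = 3 (K(I, E) = -3 + 6 = 3)
t(S) = 1/(2*S)
N = 8 (N = (-1 + 3)*4 = 2*4 = 8)
(t(12/K(6, 5)) + N)² = (1/(2*((12/3))) + 8)² = (1/(2*((12*(⅓)))) + 8)² = ((½)/4 + 8)² = ((½)*(¼) + 8)² = (⅛ + 8)² = (65/8)² = 4225/64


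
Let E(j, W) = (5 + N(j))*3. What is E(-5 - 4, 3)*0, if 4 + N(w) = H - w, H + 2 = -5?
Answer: 0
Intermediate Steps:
H = -7 (H = -2 - 5 = -7)
N(w) = -11 - w (N(w) = -4 + (-7 - w) = -11 - w)
E(j, W) = -18 - 3*j (E(j, W) = (5 + (-11 - j))*3 = (-6 - j)*3 = -18 - 3*j)
E(-5 - 4, 3)*0 = (-18 - 3*(-5 - 4))*0 = (-18 - 3*(-9))*0 = (-18 + 27)*0 = 9*0 = 0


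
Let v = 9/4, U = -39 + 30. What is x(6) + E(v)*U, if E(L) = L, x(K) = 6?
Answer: -57/4 ≈ -14.250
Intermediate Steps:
U = -9
v = 9/4 (v = 9*(¼) = 9/4 ≈ 2.2500)
x(6) + E(v)*U = 6 + (9/4)*(-9) = 6 - 81/4 = -57/4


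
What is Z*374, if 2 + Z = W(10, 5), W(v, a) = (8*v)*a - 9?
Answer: 145486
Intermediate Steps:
W(v, a) = -9 + 8*a*v (W(v, a) = 8*a*v - 9 = -9 + 8*a*v)
Z = 389 (Z = -2 + (-9 + 8*5*10) = -2 + (-9 + 400) = -2 + 391 = 389)
Z*374 = 389*374 = 145486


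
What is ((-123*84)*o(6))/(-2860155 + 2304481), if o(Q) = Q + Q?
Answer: 8856/39691 ≈ 0.22312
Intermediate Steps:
o(Q) = 2*Q
((-123*84)*o(6))/(-2860155 + 2304481) = ((-123*84)*(2*6))/(-2860155 + 2304481) = -10332*12/(-555674) = -123984*(-1/555674) = 8856/39691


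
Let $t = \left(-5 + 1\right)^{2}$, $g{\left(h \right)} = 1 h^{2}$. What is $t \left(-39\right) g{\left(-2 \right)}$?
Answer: $-2496$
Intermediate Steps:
$g{\left(h \right)} = h^{2}$
$t = 16$ ($t = \left(-4\right)^{2} = 16$)
$t \left(-39\right) g{\left(-2 \right)} = 16 \left(-39\right) \left(-2\right)^{2} = \left(-624\right) 4 = -2496$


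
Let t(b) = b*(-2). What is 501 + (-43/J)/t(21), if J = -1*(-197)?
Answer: 4145317/8274 ≈ 501.01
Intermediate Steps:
J = 197
t(b) = -2*b
501 + (-43/J)/t(21) = 501 + (-43/197)/((-2*21)) = 501 - 43*1/197/(-42) = 501 - 43/197*(-1/42) = 501 + 43/8274 = 4145317/8274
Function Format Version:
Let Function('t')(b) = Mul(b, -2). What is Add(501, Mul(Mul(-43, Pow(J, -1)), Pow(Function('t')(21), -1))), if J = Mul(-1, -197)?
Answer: Rational(4145317, 8274) ≈ 501.01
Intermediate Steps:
J = 197
Function('t')(b) = Mul(-2, b)
Add(501, Mul(Mul(-43, Pow(J, -1)), Pow(Function('t')(21), -1))) = Add(501, Mul(Mul(-43, Pow(197, -1)), Pow(Mul(-2, 21), -1))) = Add(501, Mul(Mul(-43, Rational(1, 197)), Pow(-42, -1))) = Add(501, Mul(Rational(-43, 197), Rational(-1, 42))) = Add(501, Rational(43, 8274)) = Rational(4145317, 8274)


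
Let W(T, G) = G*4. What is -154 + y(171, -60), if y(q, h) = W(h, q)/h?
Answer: -827/5 ≈ -165.40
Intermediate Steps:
W(T, G) = 4*G
y(q, h) = 4*q/h (y(q, h) = (4*q)/h = 4*q/h)
-154 + y(171, -60) = -154 + 4*171/(-60) = -154 + 4*171*(-1/60) = -154 - 57/5 = -827/5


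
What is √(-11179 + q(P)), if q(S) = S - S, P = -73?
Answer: I*√11179 ≈ 105.73*I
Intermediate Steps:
q(S) = 0
√(-11179 + q(P)) = √(-11179 + 0) = √(-11179) = I*√11179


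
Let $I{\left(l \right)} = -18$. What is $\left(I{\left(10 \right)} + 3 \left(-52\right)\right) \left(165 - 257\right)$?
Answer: $16008$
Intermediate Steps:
$\left(I{\left(10 \right)} + 3 \left(-52\right)\right) \left(165 - 257\right) = \left(-18 + 3 \left(-52\right)\right) \left(165 - 257\right) = \left(-18 - 156\right) \left(-92\right) = \left(-174\right) \left(-92\right) = 16008$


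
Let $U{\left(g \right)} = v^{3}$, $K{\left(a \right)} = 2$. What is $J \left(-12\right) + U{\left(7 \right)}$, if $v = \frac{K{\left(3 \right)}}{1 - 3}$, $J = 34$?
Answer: $-409$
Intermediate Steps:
$v = -1$ ($v = \frac{2}{1 - 3} = \frac{2}{-2} = 2 \left(- \frac{1}{2}\right) = -1$)
$U{\left(g \right)} = -1$ ($U{\left(g \right)} = \left(-1\right)^{3} = -1$)
$J \left(-12\right) + U{\left(7 \right)} = 34 \left(-12\right) - 1 = -408 - 1 = -409$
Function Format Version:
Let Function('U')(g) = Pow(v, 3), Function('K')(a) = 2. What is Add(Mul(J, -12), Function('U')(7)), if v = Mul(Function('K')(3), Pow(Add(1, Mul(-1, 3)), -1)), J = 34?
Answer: -409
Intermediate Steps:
v = -1 (v = Mul(2, Pow(Add(1, Mul(-1, 3)), -1)) = Mul(2, Pow(Add(1, -3), -1)) = Mul(2, Pow(-2, -1)) = Mul(2, Rational(-1, 2)) = -1)
Function('U')(g) = -1 (Function('U')(g) = Pow(-1, 3) = -1)
Add(Mul(J, -12), Function('U')(7)) = Add(Mul(34, -12), -1) = Add(-408, -1) = -409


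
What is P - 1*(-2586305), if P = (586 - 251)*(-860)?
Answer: 2298205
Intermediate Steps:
P = -288100 (P = 335*(-860) = -288100)
P - 1*(-2586305) = -288100 - 1*(-2586305) = -288100 + 2586305 = 2298205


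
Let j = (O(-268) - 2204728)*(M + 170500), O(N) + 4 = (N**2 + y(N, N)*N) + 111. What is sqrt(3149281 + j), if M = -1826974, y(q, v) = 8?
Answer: sqrt(3536477407315) ≈ 1.8806e+6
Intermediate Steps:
O(N) = 107 + N**2 + 8*N (O(N) = -4 + ((N**2 + 8*N) + 111) = -4 + (111 + N**2 + 8*N) = 107 + N**2 + 8*N)
j = 3536474258034 (j = ((107 + (-268)**2 + 8*(-268)) - 2204728)*(-1826974 + 170500) = ((107 + 71824 - 2144) - 2204728)*(-1656474) = (69787 - 2204728)*(-1656474) = -2134941*(-1656474) = 3536474258034)
sqrt(3149281 + j) = sqrt(3149281 + 3536474258034) = sqrt(3536477407315)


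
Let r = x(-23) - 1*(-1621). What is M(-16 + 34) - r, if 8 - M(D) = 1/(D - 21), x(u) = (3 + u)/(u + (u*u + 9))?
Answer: -498302/309 ≈ -1612.6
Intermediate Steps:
x(u) = (3 + u)/(9 + u + u²) (x(u) = (3 + u)/(u + (u² + 9)) = (3 + u)/(u + (9 + u²)) = (3 + u)/(9 + u + u²))
r = 166959/103 (r = (3 - 23)/(9 - 23 + (-23)²) - 1*(-1621) = -20/(9 - 23 + 529) + 1621 = -20/515 + 1621 = (1/515)*(-20) + 1621 = -4/103 + 1621 = 166959/103 ≈ 1621.0)
M(D) = 8 - 1/(-21 + D) (M(D) = 8 - 1/(D - 21) = 8 - 1/(-21 + D))
M(-16 + 34) - r = (-169 + 8*(-16 + 34))/(-21 + (-16 + 34)) - 1*166959/103 = (-169 + 8*18)/(-21 + 18) - 166959/103 = (-169 + 144)/(-3) - 166959/103 = -⅓*(-25) - 166959/103 = 25/3 - 166959/103 = -498302/309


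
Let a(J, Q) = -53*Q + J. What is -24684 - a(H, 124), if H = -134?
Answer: -17978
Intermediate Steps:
a(J, Q) = J - 53*Q
-24684 - a(H, 124) = -24684 - (-134 - 53*124) = -24684 - (-134 - 6572) = -24684 - 1*(-6706) = -24684 + 6706 = -17978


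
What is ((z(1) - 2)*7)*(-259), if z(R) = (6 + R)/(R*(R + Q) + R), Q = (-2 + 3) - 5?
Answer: 19943/2 ≈ 9971.5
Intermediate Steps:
Q = -4 (Q = 1 - 5 = -4)
z(R) = (6 + R)/(R + R*(-4 + R)) (z(R) = (6 + R)/(R*(R - 4) + R) = (6 + R)/(R*(-4 + R) + R) = (6 + R)/(R + R*(-4 + R)))
((z(1) - 2)*7)*(-259) = (((6 + 1)/(1*(-3 + 1)) - 2)*7)*(-259) = ((1*7/(-2) - 2)*7)*(-259) = ((1*(-1/2)*7 - 2)*7)*(-259) = ((-7/2 - 2)*7)*(-259) = -11/2*7*(-259) = -77/2*(-259) = 19943/2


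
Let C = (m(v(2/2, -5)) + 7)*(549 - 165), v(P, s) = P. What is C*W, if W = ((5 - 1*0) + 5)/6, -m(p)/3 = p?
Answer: 2560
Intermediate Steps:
m(p) = -3*p
C = 1536 (C = (-6/2 + 7)*(549 - 165) = (-6/2 + 7)*384 = (-3*1 + 7)*384 = (-3 + 7)*384 = 4*384 = 1536)
W = 5/3 (W = ((5 + 0) + 5)*(⅙) = (5 + 5)*(⅙) = 10*(⅙) = 5/3 ≈ 1.6667)
C*W = 1536*(5/3) = 2560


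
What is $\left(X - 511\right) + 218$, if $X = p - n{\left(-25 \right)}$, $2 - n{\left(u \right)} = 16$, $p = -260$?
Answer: $-539$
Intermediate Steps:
$n{\left(u \right)} = -14$ ($n{\left(u \right)} = 2 - 16 = -14$)
$X = -246$ ($X = -260 - -14 = -260 + 14 = -246$)
$\left(X - 511\right) + 218 = \left(-246 - 511\right) + 218 = -757 + 218 = -539$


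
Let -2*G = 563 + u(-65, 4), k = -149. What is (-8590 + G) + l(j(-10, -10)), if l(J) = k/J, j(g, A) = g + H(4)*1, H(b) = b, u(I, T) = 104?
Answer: -26696/3 ≈ -8898.7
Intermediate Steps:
G = -667/2 (G = -(563 + 104)/2 = -1/2*667 = -667/2 ≈ -333.50)
j(g, A) = 4 + g (j(g, A) = g + 4*1 = g + 4 = 4 + g)
l(J) = -149/J
(-8590 + G) + l(j(-10, -10)) = (-8590 - 667/2) - 149/(4 - 10) = -17847/2 - 149/(-6) = -17847/2 - 149*(-1/6) = -17847/2 + 149/6 = -26696/3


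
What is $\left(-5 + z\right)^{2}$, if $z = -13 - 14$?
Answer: $1024$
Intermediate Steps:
$z = -27$ ($z = -13 - 14 = -27$)
$\left(-5 + z\right)^{2} = \left(-5 - 27\right)^{2} = \left(-32\right)^{2} = 1024$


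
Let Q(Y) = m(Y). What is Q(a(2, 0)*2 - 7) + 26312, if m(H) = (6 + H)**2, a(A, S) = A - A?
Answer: 26313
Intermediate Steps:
a(A, S) = 0
Q(Y) = (6 + Y)**2
Q(a(2, 0)*2 - 7) + 26312 = (6 + (0*2 - 7))**2 + 26312 = (6 + (0 - 7))**2 + 26312 = (6 - 7)**2 + 26312 = (-1)**2 + 26312 = 1 + 26312 = 26313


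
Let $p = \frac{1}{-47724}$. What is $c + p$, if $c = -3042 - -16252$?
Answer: $\frac{630434039}{47724} \approx 13210.0$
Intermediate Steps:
$p = - \frac{1}{47724} \approx -2.0954 \cdot 10^{-5}$
$c = 13210$ ($c = -3042 + 16252 = 13210$)
$c + p = 13210 - \frac{1}{47724} = \frac{630434039}{47724}$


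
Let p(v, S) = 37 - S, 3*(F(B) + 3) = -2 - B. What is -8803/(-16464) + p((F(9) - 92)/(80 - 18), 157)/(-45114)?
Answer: 66519037/123792816 ≈ 0.53734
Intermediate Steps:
F(B) = -11/3 - B/3 (F(B) = -3 + (-2 - B)/3 = -3 + (-2/3 - B/3) = -11/3 - B/3)
-8803/(-16464) + p((F(9) - 92)/(80 - 18), 157)/(-45114) = -8803/(-16464) + (37 - 1*157)/(-45114) = -8803*(-1/16464) + (37 - 157)*(-1/45114) = 8803/16464 - 120*(-1/45114) = 8803/16464 + 20/7519 = 66519037/123792816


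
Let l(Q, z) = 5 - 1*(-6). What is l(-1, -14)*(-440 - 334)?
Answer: -8514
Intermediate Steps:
l(Q, z) = 11 (l(Q, z) = 5 + 6 = 11)
l(-1, -14)*(-440 - 334) = 11*(-440 - 334) = 11*(-774) = -8514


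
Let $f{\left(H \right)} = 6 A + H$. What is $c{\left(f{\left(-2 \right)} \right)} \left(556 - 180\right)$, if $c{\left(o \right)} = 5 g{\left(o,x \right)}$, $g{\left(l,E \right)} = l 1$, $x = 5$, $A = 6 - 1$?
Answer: $52640$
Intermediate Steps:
$A = 5$ ($A = 6 - 1 = 5$)
$g{\left(l,E \right)} = l$
$f{\left(H \right)} = 30 + H$ ($f{\left(H \right)} = 6 \cdot 5 + H = 30 + H$)
$c{\left(o \right)} = 5 o$
$c{\left(f{\left(-2 \right)} \right)} \left(556 - 180\right) = 5 \left(30 - 2\right) \left(556 - 180\right) = 5 \cdot 28 \left(556 - 180\right) = 140 \cdot 376 = 52640$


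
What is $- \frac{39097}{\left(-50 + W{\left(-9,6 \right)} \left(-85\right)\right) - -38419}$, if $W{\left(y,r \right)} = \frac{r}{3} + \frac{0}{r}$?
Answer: $- \frac{39097}{38199} \approx -1.0235$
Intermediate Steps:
$W{\left(y,r \right)} = \frac{r}{3}$ ($W{\left(y,r \right)} = r \frac{1}{3} + 0 = \frac{r}{3} + 0 = \frac{r}{3}$)
$- \frac{39097}{\left(-50 + W{\left(-9,6 \right)} \left(-85\right)\right) - -38419} = - \frac{39097}{\left(-50 + \frac{1}{3} \cdot 6 \left(-85\right)\right) - -38419} = - \frac{39097}{\left(-50 + 2 \left(-85\right)\right) + 38419} = - \frac{39097}{\left(-50 - 170\right) + 38419} = - \frac{39097}{-220 + 38419} = - \frac{39097}{38199}$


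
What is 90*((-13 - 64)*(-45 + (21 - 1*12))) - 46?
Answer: 249434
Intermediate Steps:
90*((-13 - 64)*(-45 + (21 - 1*12))) - 46 = 90*(-77*(-45 + (21 - 12))) - 46 = 90*(-77*(-45 + 9)) - 46 = 90*(-77*(-36)) - 46 = 90*2772 - 46 = 249480 - 46 = 249434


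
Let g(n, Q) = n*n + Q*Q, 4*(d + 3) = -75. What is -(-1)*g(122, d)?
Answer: 245713/16 ≈ 15357.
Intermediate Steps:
d = -87/4 (d = -3 + (¼)*(-75) = -3 - 75/4 = -87/4 ≈ -21.750)
g(n, Q) = Q² + n² (g(n, Q) = n² + Q² = Q² + n²)
-(-1)*g(122, d) = -(-1)*((-87/4)² + 122²) = -(-1)*(7569/16 + 14884) = -(-1)*245713/16 = -1*(-245713/16) = 245713/16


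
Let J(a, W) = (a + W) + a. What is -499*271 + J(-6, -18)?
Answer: -135259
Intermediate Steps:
J(a, W) = W + 2*a (J(a, W) = (W + a) + a = W + 2*a)
-499*271 + J(-6, -18) = -499*271 + (-18 + 2*(-6)) = -135229 + (-18 - 12) = -135229 - 30 = -135259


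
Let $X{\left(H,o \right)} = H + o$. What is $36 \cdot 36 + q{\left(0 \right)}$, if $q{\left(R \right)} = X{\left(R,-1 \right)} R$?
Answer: $1296$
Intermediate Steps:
$q{\left(R \right)} = R \left(-1 + R\right)$ ($q{\left(R \right)} = \left(R - 1\right) R = \left(-1 + R\right) R = R \left(-1 + R\right)$)
$36 \cdot 36 + q{\left(0 \right)} = 36 \cdot 36 + 0 \left(-1 + 0\right) = 1296 + 0 \left(-1\right) = 1296 + 0 = 1296$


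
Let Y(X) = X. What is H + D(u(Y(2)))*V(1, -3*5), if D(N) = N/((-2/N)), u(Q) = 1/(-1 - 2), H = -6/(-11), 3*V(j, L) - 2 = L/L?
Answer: 97/198 ≈ 0.48990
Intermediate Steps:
V(j, L) = 1 (V(j, L) = ⅔ + (L/L)/3 = ⅔ + (⅓)*1 = ⅔ + ⅓ = 1)
H = 6/11 (H = -6*(-1/11) = 6/11 ≈ 0.54545)
u(Q) = -⅓ (u(Q) = 1/(-3) = -⅓)
D(N) = -N²/2 (D(N) = N*(-N/2) = -N²/2)
H + D(u(Y(2)))*V(1, -3*5) = 6/11 - (-⅓)²/2*1 = 6/11 - ½*⅑*1 = 6/11 - 1/18*1 = 6/11 - 1/18 = 97/198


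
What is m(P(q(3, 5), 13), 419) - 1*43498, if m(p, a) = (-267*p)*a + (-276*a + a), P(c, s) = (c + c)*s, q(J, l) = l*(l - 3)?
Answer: -29245703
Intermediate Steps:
q(J, l) = l*(-3 + l)
P(c, s) = 2*c*s (P(c, s) = (2*c)*s = 2*c*s)
m(p, a) = -275*a - 267*a*p (m(p, a) = -267*a*p - 275*a = -275*a - 267*a*p)
m(P(q(3, 5), 13), 419) - 1*43498 = -1*419*(275 + 267*(2*(5*(-3 + 5))*13)) - 1*43498 = -1*419*(275 + 267*(2*(5*2)*13)) - 43498 = -1*419*(275 + 267*(2*10*13)) - 43498 = -1*419*(275 + 267*260) - 43498 = -1*419*(275 + 69420) - 43498 = -1*419*69695 - 43498 = -29202205 - 43498 = -29245703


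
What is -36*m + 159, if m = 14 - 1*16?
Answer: 231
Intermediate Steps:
m = -2 (m = 14 - 16 = -2)
-36*m + 159 = -36*(-2) + 159 = 72 + 159 = 231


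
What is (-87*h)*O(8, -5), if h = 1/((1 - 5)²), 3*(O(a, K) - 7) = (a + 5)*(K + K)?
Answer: 3161/16 ≈ 197.56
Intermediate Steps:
O(a, K) = 7 + 2*K*(5 + a)/3 (O(a, K) = 7 + ((a + 5)*(K + K))/3 = 7 + ((5 + a)*(2*K))/3 = 7 + (2*K*(5 + a))/3 = 7 + 2*K*(5 + a)/3)
h = 1/16 (h = 1/((-4)²) = 1/16 ≈ 0.062500)
(-87*h)*O(8, -5) = (-87*1/16)*(7 + (10/3)*(-5) + (⅔)*(-5)*8) = -87*(7 - 50/3 - 80/3)/16 = -87/16*(-109/3) = 3161/16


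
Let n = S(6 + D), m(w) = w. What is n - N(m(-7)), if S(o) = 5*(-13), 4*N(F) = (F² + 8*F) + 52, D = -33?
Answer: -305/4 ≈ -76.250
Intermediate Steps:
N(F) = 13 + 2*F + F²/4 (N(F) = ((F² + 8*F) + 52)/4 = (52 + F² + 8*F)/4 = 13 + 2*F + F²/4)
S(o) = -65
n = -65
n - N(m(-7)) = -65 - (13 + 2*(-7) + (¼)*(-7)²) = -65 - (13 - 14 + (¼)*49) = -65 - (13 - 14 + 49/4) = -65 - 1*45/4 = -65 - 45/4 = -305/4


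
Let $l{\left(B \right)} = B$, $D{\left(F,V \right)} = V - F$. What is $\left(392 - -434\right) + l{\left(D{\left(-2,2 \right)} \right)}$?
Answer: $830$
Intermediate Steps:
$\left(392 - -434\right) + l{\left(D{\left(-2,2 \right)} \right)} = \left(392 - -434\right) + \left(2 - -2\right) = \left(392 + 434\right) + \left(2 + 2\right) = 826 + 4 = 830$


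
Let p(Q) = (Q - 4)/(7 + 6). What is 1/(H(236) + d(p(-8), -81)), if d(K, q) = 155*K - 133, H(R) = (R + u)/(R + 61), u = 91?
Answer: -1287/353894 ≈ -0.0036367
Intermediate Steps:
p(Q) = -4/13 + Q/13 (p(Q) = (-4 + Q)/13 = (-4 + Q)*(1/13) = -4/13 + Q/13)
H(R) = (91 + R)/(61 + R) (H(R) = (R + 91)/(R + 61) = (91 + R)/(61 + R))
d(K, q) = -133 + 155*K
1/(H(236) + d(p(-8), -81)) = 1/((91 + 236)/(61 + 236) + (-133 + 155*(-4/13 + (1/13)*(-8)))) = 1/(327/297 + (-133 + 155*(-4/13 - 8/13))) = 1/((1/297)*327 + (-133 + 155*(-12/13))) = 1/(109/99 + (-133 - 1860/13)) = 1/(109/99 - 3589/13) = 1/(-353894/1287) = -1287/353894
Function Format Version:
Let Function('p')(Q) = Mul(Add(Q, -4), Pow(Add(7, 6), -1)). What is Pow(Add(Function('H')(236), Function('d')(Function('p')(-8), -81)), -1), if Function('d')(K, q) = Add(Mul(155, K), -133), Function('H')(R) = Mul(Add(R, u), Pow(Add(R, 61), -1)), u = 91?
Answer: Rational(-1287, 353894) ≈ -0.0036367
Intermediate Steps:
Function('p')(Q) = Add(Rational(-4, 13), Mul(Rational(1, 13), Q)) (Function('p')(Q) = Mul(Add(-4, Q), Pow(13, -1)) = Mul(Add(-4, Q), Rational(1, 13)) = Add(Rational(-4, 13), Mul(Rational(1, 13), Q)))
Function('H')(R) = Mul(Pow(Add(61, R), -1), Add(91, R)) (Function('H')(R) = Mul(Add(R, 91), Pow(Add(R, 61), -1)) = Mul(Add(91, R), Pow(Add(61, R), -1)) = Mul(Pow(Add(61, R), -1), Add(91, R)))
Function('d')(K, q) = Add(-133, Mul(155, K))
Pow(Add(Function('H')(236), Function('d')(Function('p')(-8), -81)), -1) = Pow(Add(Mul(Pow(Add(61, 236), -1), Add(91, 236)), Add(-133, Mul(155, Add(Rational(-4, 13), Mul(Rational(1, 13), -8))))), -1) = Pow(Add(Mul(Pow(297, -1), 327), Add(-133, Mul(155, Add(Rational(-4, 13), Rational(-8, 13))))), -1) = Pow(Add(Mul(Rational(1, 297), 327), Add(-133, Mul(155, Rational(-12, 13)))), -1) = Pow(Add(Rational(109, 99), Add(-133, Rational(-1860, 13))), -1) = Pow(Add(Rational(109, 99), Rational(-3589, 13)), -1) = Pow(Rational(-353894, 1287), -1) = Rational(-1287, 353894)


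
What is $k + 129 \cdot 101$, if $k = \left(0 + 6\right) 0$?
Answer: $13029$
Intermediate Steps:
$k = 0$ ($k = 6 \cdot 0 = 0$)
$k + 129 \cdot 101 = 0 + 129 \cdot 101 = 0 + 13029 = 13029$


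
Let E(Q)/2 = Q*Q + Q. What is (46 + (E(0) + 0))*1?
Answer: 46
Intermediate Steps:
E(Q) = 2*Q + 2*Q**2 (E(Q) = 2*(Q*Q + Q) = 2*(Q**2 + Q) = 2*(Q + Q**2) = 2*Q + 2*Q**2)
(46 + (E(0) + 0))*1 = (46 + (2*0*(1 + 0) + 0))*1 = (46 + (2*0*1 + 0))*1 = (46 + (0 + 0))*1 = (46 + 0)*1 = 46*1 = 46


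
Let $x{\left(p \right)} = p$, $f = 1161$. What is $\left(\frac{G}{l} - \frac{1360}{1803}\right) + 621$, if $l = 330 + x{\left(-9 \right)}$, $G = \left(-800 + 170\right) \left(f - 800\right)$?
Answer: $- \frac{17027009}{192921} \approx -88.259$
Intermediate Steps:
$G = -227430$ ($G = \left(-800 + 170\right) \left(1161 - 800\right) = \left(-630\right) 361 = -227430$)
$l = 321$ ($l = 330 - 9 = 321$)
$\left(\frac{G}{l} - \frac{1360}{1803}\right) + 621 = \left(- \frac{227430}{321} - \frac{1360}{1803}\right) + 621 = \left(\left(-227430\right) \frac{1}{321} - \frac{1360}{1803}\right) + 621 = \left(- \frac{75810}{107} - \frac{1360}{1803}\right) + 621 = - \frac{136830950}{192921} + 621 = - \frac{17027009}{192921}$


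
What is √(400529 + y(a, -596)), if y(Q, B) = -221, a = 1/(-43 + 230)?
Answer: 2*√100077 ≈ 632.70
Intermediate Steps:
a = 1/187 ≈ 0.0053476
√(400529 + y(a, -596)) = √(400529 - 221) = √400308 = 2*√100077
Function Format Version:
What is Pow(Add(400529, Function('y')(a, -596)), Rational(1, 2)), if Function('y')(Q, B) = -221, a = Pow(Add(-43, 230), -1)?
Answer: Mul(2, Pow(100077, Rational(1, 2))) ≈ 632.70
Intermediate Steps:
a = Rational(1, 187) (a = Pow(187, -1) = Rational(1, 187) ≈ 0.0053476)
Pow(Add(400529, Function('y')(a, -596)), Rational(1, 2)) = Pow(Add(400529, -221), Rational(1, 2)) = Pow(400308, Rational(1, 2)) = Mul(2, Pow(100077, Rational(1, 2)))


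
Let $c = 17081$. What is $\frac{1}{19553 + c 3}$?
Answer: $\frac{1}{70796} \approx 1.4125 \cdot 10^{-5}$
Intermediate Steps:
$\frac{1}{19553 + c 3} = \frac{1}{19553 + 17081 \cdot 3} = \frac{1}{19553 + 51243} = \frac{1}{70796}$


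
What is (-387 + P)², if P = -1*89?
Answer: 226576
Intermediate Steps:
P = -89
(-387 + P)² = (-387 - 89)² = (-476)² = 226576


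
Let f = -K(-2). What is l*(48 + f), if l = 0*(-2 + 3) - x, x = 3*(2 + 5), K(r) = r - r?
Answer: -1008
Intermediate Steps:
K(r) = 0
x = 21 (x = 3*7 = 21)
l = -21 (l = 0*(-2 + 3) - 1*21 = 0*1 - 21 = 0 - 21 = -21)
f = 0 (f = -1*0 = 0)
l*(48 + f) = -21*(48 + 0) = -21*48 = -1008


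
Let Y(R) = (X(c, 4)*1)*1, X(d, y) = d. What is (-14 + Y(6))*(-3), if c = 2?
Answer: 36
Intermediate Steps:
Y(R) = 2 (Y(R) = (2*1)*1 = 2*1 = 2)
(-14 + Y(6))*(-3) = (-14 + 2)*(-3) = -12*(-3) = 36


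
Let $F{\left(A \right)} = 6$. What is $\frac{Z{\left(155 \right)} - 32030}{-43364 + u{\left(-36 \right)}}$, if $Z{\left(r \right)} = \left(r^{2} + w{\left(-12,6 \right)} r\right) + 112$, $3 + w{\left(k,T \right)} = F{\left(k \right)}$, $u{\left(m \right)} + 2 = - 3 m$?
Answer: $\frac{3714}{21629} \approx 0.17171$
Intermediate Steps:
$u{\left(m \right)} = -2 - 3 m$
$w{\left(k,T \right)} = 3$ ($w{\left(k,T \right)} = -3 + 6 = 3$)
$Z{\left(r \right)} = 112 + r^{2} + 3 r$ ($Z{\left(r \right)} = \left(r^{2} + 3 r\right) + 112 = 112 + r^{2} + 3 r$)
$\frac{Z{\left(155 \right)} - 32030}{-43364 + u{\left(-36 \right)}} = \frac{\left(112 + 155^{2} + 3 \cdot 155\right) - 32030}{-43364 - -106} = \frac{\left(112 + 24025 + 465\right) - 32030}{-43364 + \left(-2 + 108\right)} = \frac{24602 - 32030}{-43364 + 106} = - \frac{7428}{-43258} = \left(-7428\right) \left(- \frac{1}{43258}\right) = \frac{3714}{21629}$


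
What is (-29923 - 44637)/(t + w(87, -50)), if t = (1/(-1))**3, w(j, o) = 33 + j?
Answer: -74560/119 ≈ -626.55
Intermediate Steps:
t = -1 (t = (-1)**3 = -1)
(-29923 - 44637)/(t + w(87, -50)) = (-29923 - 44637)/(-1 + (33 + 87)) = -74560/(-1 + 120) = -74560/119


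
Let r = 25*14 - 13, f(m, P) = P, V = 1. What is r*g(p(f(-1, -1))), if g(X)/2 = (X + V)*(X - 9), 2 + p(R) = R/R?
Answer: 0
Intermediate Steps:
p(R) = -1 (p(R) = -2 + R/R = -2 + 1 = -1)
r = 337 (r = 350 - 13 = 337)
g(X) = 2*(1 + X)*(-9 + X) (g(X) = 2*((X + 1)*(X - 9)) = 2*((1 + X)*(-9 + X)) = 2*(1 + X)*(-9 + X))
r*g(p(f(-1, -1))) = 337*(-18 - 16*(-1) + 2*(-1)²) = 337*(-18 + 16 + 2*1) = 337*(-18 + 16 + 2) = 337*0 = 0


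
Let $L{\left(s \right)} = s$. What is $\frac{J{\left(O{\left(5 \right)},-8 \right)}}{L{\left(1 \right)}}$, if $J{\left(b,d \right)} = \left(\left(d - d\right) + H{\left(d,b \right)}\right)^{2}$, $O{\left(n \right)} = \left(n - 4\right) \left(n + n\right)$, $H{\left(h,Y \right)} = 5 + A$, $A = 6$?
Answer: $121$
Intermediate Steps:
$H{\left(h,Y \right)} = 11$ ($H{\left(h,Y \right)} = 5 + 6 = 11$)
$O{\left(n \right)} = 2 n \left(-4 + n\right)$ ($O{\left(n \right)} = \left(-4 + n\right) 2 n = 2 n \left(-4 + n\right)$)
$J{\left(b,d \right)} = 121$ ($J{\left(b,d \right)} = \left(\left(d - d\right) + 11\right)^{2} = \left(0 + 11\right)^{2} = 11^{2} = 121$)
$\frac{J{\left(O{\left(5 \right)},-8 \right)}}{L{\left(1 \right)}} = \frac{121}{1} = 121 \cdot 1 = 121$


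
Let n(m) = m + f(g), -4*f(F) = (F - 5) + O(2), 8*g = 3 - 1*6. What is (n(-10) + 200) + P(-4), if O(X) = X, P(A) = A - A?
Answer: 6107/32 ≈ 190.84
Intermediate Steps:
P(A) = 0
g = -3/8 (g = (3 - 1*6)/8 = (3 - 6)/8 = (⅛)*(-3) = -3/8 ≈ -0.37500)
f(F) = ¾ - F/4 (f(F) = -((F - 5) + 2)/4 = -((-5 + F) + 2)/4 = -(-3 + F)/4 = ¾ - F/4)
n(m) = 27/32 + m (n(m) = m + (¾ - ¼*(-3/8)) = m + (¾ + 3/32) = m + 27/32 = 27/32 + m)
(n(-10) + 200) + P(-4) = ((27/32 - 10) + 200) + 0 = (-293/32 + 200) + 0 = 6107/32 + 0 = 6107/32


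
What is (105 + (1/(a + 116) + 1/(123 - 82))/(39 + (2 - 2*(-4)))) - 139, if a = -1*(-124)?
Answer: -16393159/482160 ≈ -33.999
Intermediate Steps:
a = 124
(105 + (1/(a + 116) + 1/(123 - 82))/(39 + (2 - 2*(-4)))) - 139 = (105 + (1/(124 + 116) + 1/(123 - 82))/(39 + (2 - 2*(-4)))) - 139 = (105 + (1/240 + 1/41)/(39 + (2 + 8))) - 139 = (105 + (1/240 + 1/41)/(39 + 10)) - 139 = (105 + (281/9840)/49) - 139 = (105 + (281/9840)*(1/49)) - 139 = (105 + 281/482160) - 139 = 50627081/482160 - 139 = -16393159/482160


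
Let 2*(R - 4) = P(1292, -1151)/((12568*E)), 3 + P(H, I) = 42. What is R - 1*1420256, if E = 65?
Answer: -178497271357/125680 ≈ -1.4203e+6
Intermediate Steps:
P(H, I) = 39 (P(H, I) = -3 + 42 = 39)
R = 502723/125680 (R = 4 + (39/((12568*65)))/2 = 4 + (39/816920)/2 = 4 + (39*(1/816920))/2 = 4 + (½)*(3/62840) = 4 + 3/125680 = 502723/125680 ≈ 4.0000)
R - 1*1420256 = 502723/125680 - 1*1420256 = 502723/125680 - 1420256 = -178497271357/125680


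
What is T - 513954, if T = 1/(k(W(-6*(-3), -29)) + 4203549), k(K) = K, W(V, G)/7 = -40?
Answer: -2160286915625/4203269 ≈ -5.1395e+5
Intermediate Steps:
W(V, G) = -280 (W(V, G) = 7*(-40) = -280)
T = 1/4203269 (T = 1/(-280 + 4203549) = 1/4203269 ≈ 2.3791e-7)
T - 513954 = 1/4203269 - 513954 = -2160286915625/4203269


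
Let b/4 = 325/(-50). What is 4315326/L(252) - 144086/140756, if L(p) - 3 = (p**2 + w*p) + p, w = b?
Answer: 99860883109/1342038082 ≈ 74.410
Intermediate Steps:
b = -26 (b = 4*(325/(-50)) = 4*(325*(-1/50)) = 4*(-13/2) = -26)
w = -26
L(p) = 3 + p**2 - 25*p (L(p) = 3 + ((p**2 - 26*p) + p) = 3 + (p**2 - 25*p) = 3 + p**2 - 25*p)
4315326/L(252) - 144086/140756 = 4315326/(3 + 252**2 - 25*252) - 144086/140756 = 4315326/(3 + 63504 - 6300) - 144086*1/140756 = 4315326/57207 - 72043/70378 = 4315326*(1/57207) - 72043/70378 = 1438442/19069 - 72043/70378 = 99860883109/1342038082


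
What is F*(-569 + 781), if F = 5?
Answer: 1060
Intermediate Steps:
F*(-569 + 781) = 5*(-569 + 781) = 5*212 = 1060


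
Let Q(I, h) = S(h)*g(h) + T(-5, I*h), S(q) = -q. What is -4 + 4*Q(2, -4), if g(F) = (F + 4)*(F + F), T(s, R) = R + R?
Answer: -68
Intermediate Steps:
T(s, R) = 2*R
g(F) = 2*F*(4 + F) (g(F) = (4 + F)*(2*F) = 2*F*(4 + F))
Q(I, h) = -2*h**2*(4 + h) + 2*I*h (Q(I, h) = (-h)*(2*h*(4 + h)) + 2*(I*h) = -2*h**2*(4 + h) + 2*I*h)
-4 + 4*Q(2, -4) = -4 + 4*(2*(-4)*(2 - 1*(-4)*(4 - 4))) = -4 + 4*(2*(-4)*(2 - 1*(-4)*0)) = -4 + 4*(2*(-4)*(2 + 0)) = -4 + 4*(2*(-4)*2) = -4 + 4*(-16) = -4 - 64 = -68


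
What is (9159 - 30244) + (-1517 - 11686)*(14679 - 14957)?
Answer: 3649349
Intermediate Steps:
(9159 - 30244) + (-1517 - 11686)*(14679 - 14957) = -21085 - 13203*(-278) = -21085 + 3670434 = 3649349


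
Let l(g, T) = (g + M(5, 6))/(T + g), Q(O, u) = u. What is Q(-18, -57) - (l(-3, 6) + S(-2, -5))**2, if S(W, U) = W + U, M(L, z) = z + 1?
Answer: -802/9 ≈ -89.111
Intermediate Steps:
M(L, z) = 1 + z
l(g, T) = (7 + g)/(T + g) (l(g, T) = (g + (1 + 6))/(T + g) = (g + 7)/(T + g) = (7 + g)/(T + g))
S(W, U) = U + W
Q(-18, -57) - (l(-3, 6) + S(-2, -5))**2 = -57 - ((7 - 3)/(6 - 3) + (-5 - 2))**2 = -57 - (4/3 - 7)**2 = -57 - (-17/3)**2 = -57 - 1*289/9 = -57 - 289/9 = -802/9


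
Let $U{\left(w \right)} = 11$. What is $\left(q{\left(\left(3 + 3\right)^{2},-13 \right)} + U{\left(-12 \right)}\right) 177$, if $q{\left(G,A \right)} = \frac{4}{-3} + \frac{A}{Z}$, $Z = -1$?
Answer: $4012$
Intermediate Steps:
$q{\left(G,A \right)} = - \frac{4}{3} - A$ ($q{\left(G,A \right)} = \frac{4}{-3} + \frac{A}{-1} = 4 \left(- \frac{1}{3}\right) + A \left(-1\right) = - \frac{4}{3} - A$)
$\left(q{\left(\left(3 + 3\right)^{2},-13 \right)} + U{\left(-12 \right)}\right) 177 = \left(\left(- \frac{4}{3} - -13\right) + 11\right) 177 = \left(\left(- \frac{4}{3} + 13\right) + 11\right) 177 = \left(\frac{35}{3} + 11\right) 177 = \frac{68}{3} \cdot 177 = 4012$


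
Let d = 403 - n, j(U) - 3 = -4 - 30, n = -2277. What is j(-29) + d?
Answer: 2649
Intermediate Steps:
j(U) = -31 (j(U) = 3 + (-4 - 30) = 3 - 34 = -31)
d = 2680 (d = 403 - 1*(-2277) = 403 + 2277 = 2680)
j(-29) + d = -31 + 2680 = 2649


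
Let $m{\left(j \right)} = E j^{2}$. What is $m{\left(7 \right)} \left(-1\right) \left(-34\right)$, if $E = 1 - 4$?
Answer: $-4998$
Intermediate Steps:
$E = -3$ ($E = 1 - 4 = -3$)
$m{\left(j \right)} = - 3 j^{2}$
$m{\left(7 \right)} \left(-1\right) \left(-34\right) = - 3 \cdot 7^{2} \left(-1\right) \left(-34\right) = \left(-3\right) 49 \left(-1\right) \left(-34\right) = \left(-147\right) \left(-1\right) \left(-34\right) = 147 \left(-34\right) = -4998$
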